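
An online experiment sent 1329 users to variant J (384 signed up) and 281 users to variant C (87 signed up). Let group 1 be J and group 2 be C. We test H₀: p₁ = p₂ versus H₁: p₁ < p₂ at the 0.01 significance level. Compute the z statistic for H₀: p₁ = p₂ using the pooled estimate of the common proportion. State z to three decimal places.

p̂₁ = 384/1329 ≈ 0.28894, p̂₂ = 87/281 ≈ 0.30961.
Pooled p̂ = (384+87)/(1329+281) = 471/1610 = 0.29255.
SE = √(p̂(1−p̂)(1/n₁+1/n₂)) = √(0.29255·0.70745·0.00431116) = √(0.000892252) = 0.02987.
z = (0.28894 − 0.30961)/0.02987 = -0.02067/0.02987 = -0.692.
p-value = P(Z < -0.692) ≈ 0.2445, so at α = 0.01 we fail to reject H₀.

z = -0.692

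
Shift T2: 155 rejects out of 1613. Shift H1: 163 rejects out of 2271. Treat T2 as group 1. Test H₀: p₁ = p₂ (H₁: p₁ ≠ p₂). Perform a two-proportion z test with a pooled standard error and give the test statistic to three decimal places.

z = 2.724

p̂₁ = 155/1613 ≈ 0.096094, p̂₂ = 163/2271 ≈ 0.071775.
Pooled p̂ = (155+163)/(1613+2271) = 318/3884 = 0.081874.
SE = √(0.0751709 × 0.0010603) = 0.008928.
z = (0.096094 − 0.071775)/0.008928 = 0.024319/0.008928 = 2.724.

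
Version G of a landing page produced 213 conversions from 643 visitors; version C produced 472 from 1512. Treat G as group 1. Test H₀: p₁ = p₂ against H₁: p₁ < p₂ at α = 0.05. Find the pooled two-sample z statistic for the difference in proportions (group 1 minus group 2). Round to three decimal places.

p̂₁ = 213/643 ≈ 0.33126, p̂₂ = 472/1512 ≈ 0.31217.
Pooled p̂ = (213+472)/(643+1512) = 685/2155 = 0.31787.
SE = √(0.216827 × 0.00221659) = 0.02192.
z = (0.33126 − 0.31217)/0.02192 = 0.01909/0.02192 = 0.871.
p-value = P(Z < 0.871) ≈ 0.8081, so at α = 0.05 we fail to reject H₀.

z = 0.871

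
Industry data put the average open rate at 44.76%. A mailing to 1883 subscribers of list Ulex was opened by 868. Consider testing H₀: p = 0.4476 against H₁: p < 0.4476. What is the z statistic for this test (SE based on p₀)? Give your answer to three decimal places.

p̂ = 868/1883 = 0.4609665.
SE = √(p₀(1−p₀)/n) = √(0.24725/1883) = 0.0114590.
z = (0.4609665 − 0.4476)/0.0114590 = 0.0133665/0.0114590 = 1.166.

z = 1.166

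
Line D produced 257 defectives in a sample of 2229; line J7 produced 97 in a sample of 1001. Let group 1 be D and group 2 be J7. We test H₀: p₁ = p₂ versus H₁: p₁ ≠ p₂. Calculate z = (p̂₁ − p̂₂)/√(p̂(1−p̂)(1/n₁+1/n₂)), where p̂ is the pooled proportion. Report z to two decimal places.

p̂₁ = 257/2229 ≈ 0.1153, p̂₂ = 97/1001 ≈ 0.0969.
Pooled p̂ = (257+97)/(2229+1001) = 354/3230 = 0.1096.
SE = √(0.0975859 × 0.00144763) = 0.0119.
z = (0.1153 − 0.0969)/0.0119 = 0.0184/0.0119 = 1.55.
p-value = 2·P(Z > 1.548) ≈ 0.1217.

z = 1.55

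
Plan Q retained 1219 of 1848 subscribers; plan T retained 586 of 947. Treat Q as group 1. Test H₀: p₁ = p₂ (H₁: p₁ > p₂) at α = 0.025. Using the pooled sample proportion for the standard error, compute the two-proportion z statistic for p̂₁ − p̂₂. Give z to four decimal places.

p̂₁ = 1219/1848 ≈ 0.6596320, p̂₂ = 586/947 ≈ 0.6187962.
Pooled p̂ = (1219+586)/(1848+947) = 1805/2795 = 0.6457961.
SE = √(0.228744 × 0.00159709) = 0.0191135.
z = (0.6596320 − 0.6187962)/0.0191135 = 0.0408358/0.0191135 = 2.1365.
p-value = P(Z > 2.136) ≈ 0.0163. With α = 0.025, reject H₀.

z = 2.1365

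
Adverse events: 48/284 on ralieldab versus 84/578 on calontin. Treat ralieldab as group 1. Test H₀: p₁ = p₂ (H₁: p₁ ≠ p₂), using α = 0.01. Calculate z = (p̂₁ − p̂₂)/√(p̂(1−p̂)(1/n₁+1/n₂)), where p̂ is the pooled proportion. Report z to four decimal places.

z = 0.9076

p̂₁ = 48/284 = 0.169014, p̂₂ = 84/578 = 0.145329.
Pooled p̂ = (48+84)/(284+578) = 132/862 = 0.153132.
SE = √(p̂(1−p̂)(1/n₁+1/n₂)) = √(0.153132·0.846868·0.00525123) = √(0.000680994) = 0.026096.
z = (0.169014 − 0.145329)/0.026096 = 0.023685/0.026096 = 0.9076.
Two-sided p-value ≈ 2·Φ(−0.908) = 0.3641; since p > α = 0.01, fail to reject H₀.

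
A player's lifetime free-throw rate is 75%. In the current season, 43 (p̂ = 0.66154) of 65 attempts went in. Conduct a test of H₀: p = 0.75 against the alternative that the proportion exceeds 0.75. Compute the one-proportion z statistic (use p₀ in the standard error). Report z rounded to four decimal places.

z = -1.6471

p̂ = 43/65 ≈ 0.661538.
Standard error under H₀: √(0.75×0.25/65) = 0.053709.
z = (0.661538 − 0.75)/0.053709 = -0.088462/0.053709 = -1.6471.
p-value = P(Z > -1.647) ≈ 0.9502.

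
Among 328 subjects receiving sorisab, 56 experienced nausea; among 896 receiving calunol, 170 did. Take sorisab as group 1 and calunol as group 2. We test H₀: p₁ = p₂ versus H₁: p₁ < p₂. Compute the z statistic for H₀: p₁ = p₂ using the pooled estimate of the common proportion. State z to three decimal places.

z = -0.759

p̂₁ = 56/328 = 0.17073, p̂₂ = 170/896 = 0.18973.
Pooled p̂ = (56+170)/(328+896) = 226/1224 = 0.18464.
SE = √(p̂(1−p̂)(1/n₁+1/n₂)) = √(0.18464·0.81536·0.00416485) = √(0.000627012) = 0.02504.
z = (0.17073 − 0.18973)/0.02504 = -0.01900/0.02504 = -0.759.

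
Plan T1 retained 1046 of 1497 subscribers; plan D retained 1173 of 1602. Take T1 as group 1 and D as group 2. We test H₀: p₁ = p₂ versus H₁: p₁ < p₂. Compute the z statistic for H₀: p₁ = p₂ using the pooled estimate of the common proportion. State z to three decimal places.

z = -2.065

p̂₁ = 1046/1497 = 0.69873, p̂₂ = 1173/1602 = 0.73221.
Pooled p̂ = (1046+1173)/(1497+1602) = 2219/3099 = 0.71604.
SE = √(p̂(1−p̂)(1/n₁+1/n₂)) = √(0.71604·0.28396·0.00129222) = √(0.000262745) = 0.01621.
z = (0.69873 − 0.73221)/0.01621 = -0.03348/0.01621 = -2.065.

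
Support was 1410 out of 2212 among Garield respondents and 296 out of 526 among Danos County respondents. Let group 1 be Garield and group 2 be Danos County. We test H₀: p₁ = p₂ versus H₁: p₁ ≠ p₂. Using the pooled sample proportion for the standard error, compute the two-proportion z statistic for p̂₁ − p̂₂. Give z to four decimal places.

p̂₁ = 1410/2212 = 0.637432, p̂₂ = 296/526 = 0.562738.
Pooled p̂ = (1410+296)/(2212+526) = 1706/2738 = 0.623083.
SE = √(0.234851 × 0.00235322) = 0.023509.
z = (0.637432 − 0.562738)/0.023509 = 0.074694/0.023509 = 3.1773.
p-value = 2·P(Z > 3.177) ≈ 0.0015.

z = 3.1773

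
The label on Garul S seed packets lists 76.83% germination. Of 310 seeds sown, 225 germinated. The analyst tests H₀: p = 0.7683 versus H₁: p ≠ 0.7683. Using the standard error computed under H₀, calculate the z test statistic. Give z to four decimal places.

z = -1.7733

p̂ = 225/310 = 0.725806.
Under H₀, SE = √(0.7683·0.2317/310) = √(0.000574242) = 0.023963.
z = (0.725806 − 0.7683)/0.023963 = -0.042494/0.023963 = -1.7733.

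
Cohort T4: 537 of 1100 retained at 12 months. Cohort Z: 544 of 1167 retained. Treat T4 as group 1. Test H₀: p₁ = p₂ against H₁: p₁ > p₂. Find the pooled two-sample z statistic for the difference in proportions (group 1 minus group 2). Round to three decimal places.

z = 1.050

p̂₁ = 537/1100 = 0.48818, p̂₂ = 544/1167 = 0.46615.
Pooled p̂ = (537+544)/(1100+1167) = 1081/2267 = 0.47684.
SE = √(p̂(1−p̂)(1/n₁+1/n₂)) = √(0.47684·0.52316·0.00176599) = √(0.00044055) = 0.02099.
z = (0.48818 − 0.46615)/0.02099 = 0.02203/0.02099 = 1.050.
p-value = P(Z > 1.050) ≈ 0.1470.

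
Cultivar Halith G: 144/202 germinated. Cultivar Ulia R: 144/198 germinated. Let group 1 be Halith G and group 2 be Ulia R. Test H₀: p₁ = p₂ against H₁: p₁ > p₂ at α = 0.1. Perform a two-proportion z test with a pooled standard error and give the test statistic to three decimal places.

p̂₁ = 144/202 ≈ 0.71287, p̂₂ = 144/198 ≈ 0.72727.
Pooled p̂ = (144+144)/(202+198) = 288/400 = 0.72000.
SE = √(0.2016 × 0.010001) = 0.04490.
z = (0.71287 − 0.72727)/0.04490 = -0.01440/0.04490 = -0.321.
p-value = P(Z > -0.321) ≈ 0.6258. With α = 0.1, fail to reject H₀.

z = -0.321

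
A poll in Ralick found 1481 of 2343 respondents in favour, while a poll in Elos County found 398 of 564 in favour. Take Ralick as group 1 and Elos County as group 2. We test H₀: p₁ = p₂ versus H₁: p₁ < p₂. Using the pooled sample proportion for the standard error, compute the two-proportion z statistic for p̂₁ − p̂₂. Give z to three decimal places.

p̂₁ = 1481/2343 ≈ 0.63210, p̂₂ = 398/564 ≈ 0.70567.
Pooled p̂ = (1481+398)/(2343+564) = 1879/2907 = 0.64637.
SE = √(0.228576 × 0.00219985) = 0.02242.
z = (0.63210 − 0.70567)/0.02242 = -0.07357/0.02242 = -3.281.

z = -3.281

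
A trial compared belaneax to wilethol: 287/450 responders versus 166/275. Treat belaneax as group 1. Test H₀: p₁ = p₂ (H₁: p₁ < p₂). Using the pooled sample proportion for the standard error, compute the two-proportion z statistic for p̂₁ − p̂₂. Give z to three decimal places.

z = 0.921

p̂₁ = 287/450 ≈ 0.63778, p̂₂ = 166/275 ≈ 0.60364.
Pooled p̂ = (287+166)/(450+275) = 453/725 = 0.62483.
SE = √(p̂(1−p̂)(1/n₁+1/n₂)) = √(0.62483·0.37517·0.00585859) = √(0.00137336) = 0.03706.
z = (0.63778 − 0.60364)/0.03706 = 0.03414/0.03706 = 0.921.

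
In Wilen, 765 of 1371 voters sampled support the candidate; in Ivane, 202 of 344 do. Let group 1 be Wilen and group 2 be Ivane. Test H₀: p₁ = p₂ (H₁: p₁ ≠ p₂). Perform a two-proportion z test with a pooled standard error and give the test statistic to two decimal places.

p̂₁ = 765/1371 = 0.5580, p̂₂ = 202/344 = 0.5872.
Pooled p̂ = (765+202)/(1371+344) = 967/1715 = 0.5638.
SE = √(p̂(1−p̂)(1/n₁+1/n₂)) = √(0.5638·0.4362·0.00363637) = √(0.000894269) = 0.0299.
z = (0.5580 − 0.5872)/0.0299 = -0.0292/0.0299 = -0.98.
Two-sided p-value ≈ 2·Φ(−0.977) = 0.3285.

z = -0.98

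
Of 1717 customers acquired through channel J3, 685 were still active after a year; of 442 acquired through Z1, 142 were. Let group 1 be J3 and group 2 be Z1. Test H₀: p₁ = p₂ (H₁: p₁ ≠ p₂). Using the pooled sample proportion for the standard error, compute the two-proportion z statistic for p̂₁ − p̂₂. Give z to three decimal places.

p̂₁ = 685/1717 = 0.39895, p̂₂ = 142/442 = 0.32127.
Pooled p̂ = (685+142)/(1717+442) = 827/2159 = 0.38305.
SE = √(p̂(1−p̂)(1/n₁+1/n₂)) = √(0.38305·0.61695·0.00284485) = √(0.000672302) = 0.02593.
z = (0.39895 − 0.32127)/0.02593 = 0.07768/0.02593 = 2.996.

z = 2.996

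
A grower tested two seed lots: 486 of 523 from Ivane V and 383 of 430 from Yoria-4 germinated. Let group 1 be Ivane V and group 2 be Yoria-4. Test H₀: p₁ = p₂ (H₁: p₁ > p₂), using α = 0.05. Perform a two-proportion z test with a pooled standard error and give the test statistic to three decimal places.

z = 2.089

p̂₁ = 486/523 = 0.929254, p̂₂ = 383/430 = 0.890698.
Pooled p̂ = (486+383)/(523+430) = 869/953 = 0.911857.
SE = √(0.0803736 × 0.00423763) = 0.018455.
z = (0.929254 − 0.890698)/0.018455 = 0.038556/0.018455 = 2.089.
p-value = P(Z > 2.089) ≈ 0.0183, so at α = 0.05 we reject H₀.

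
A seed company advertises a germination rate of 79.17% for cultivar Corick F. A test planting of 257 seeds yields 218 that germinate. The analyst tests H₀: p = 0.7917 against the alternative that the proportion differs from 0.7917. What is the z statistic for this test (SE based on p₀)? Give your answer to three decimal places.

z = 2.232

p̂ = 218/257 = 0.848249.
SE = √(p₀(1−p₀)/n) = √(0.16491/257) = 0.025331.
z = (0.848249 − 0.7917)/0.025331 = 0.056549/0.025331 = 2.232.
Two-sided p-value ≈ 2·Φ(−2.232) = 0.0256.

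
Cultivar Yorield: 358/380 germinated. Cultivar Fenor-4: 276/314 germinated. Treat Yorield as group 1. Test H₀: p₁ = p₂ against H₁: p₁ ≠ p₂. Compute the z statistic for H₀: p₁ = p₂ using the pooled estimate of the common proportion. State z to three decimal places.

z = 2.945

p̂₁ = 358/380 ≈ 0.942105, p̂₂ = 276/314 ≈ 0.878981.
Pooled p̂ = (358+276)/(380+314) = 634/694 = 0.913545.
SE = √(0.0789808 × 0.00581629) = 0.021433.
z = (0.942105 − 0.878981)/0.021433 = 0.063124/0.021433 = 2.945.
Two-sided p-value ≈ 2·Φ(−2.945) = 0.0032.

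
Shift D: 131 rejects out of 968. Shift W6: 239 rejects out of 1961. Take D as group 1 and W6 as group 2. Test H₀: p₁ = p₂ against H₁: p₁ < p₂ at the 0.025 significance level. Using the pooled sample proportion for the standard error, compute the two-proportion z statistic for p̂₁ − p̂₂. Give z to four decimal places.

z = 1.0310

p̂₁ = 131/968 = 0.135331, p̂₂ = 239/1961 = 0.121877.
Pooled p̂ = (131+239)/(968+1961) = 370/2929 = 0.126323.
SE = √(p̂(1−p̂)(1/n₁+1/n₂)) = √(0.126323·0.873677·0.001543) = √(0.000170294) = 0.013050.
z = (0.135331 − 0.121877)/0.013050 = 0.013454/0.013050 = 1.0310.
p-value = P(Z < 1.031) ≈ 0.8487; since p > α = 0.025, fail to reject H₀.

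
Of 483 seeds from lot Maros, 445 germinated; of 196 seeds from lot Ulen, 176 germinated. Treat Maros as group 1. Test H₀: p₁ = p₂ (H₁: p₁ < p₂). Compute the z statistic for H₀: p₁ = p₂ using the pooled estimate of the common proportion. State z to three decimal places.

z = 0.987

p̂₁ = 445/483 = 0.92133, p̂₂ = 176/196 = 0.89796.
Pooled p̂ = (445+176)/(483+196) = 621/679 = 0.91458.
SE = √(p̂(1−p̂)(1/n₁+1/n₂)) = √(0.91458·0.08542·0.00717243) = √(0.000560334) = 0.02367.
z = (0.92133 − 0.89796)/0.02367 = 0.02337/0.02367 = 0.987.
p-value = P(Z < 0.987) ≈ 0.8382.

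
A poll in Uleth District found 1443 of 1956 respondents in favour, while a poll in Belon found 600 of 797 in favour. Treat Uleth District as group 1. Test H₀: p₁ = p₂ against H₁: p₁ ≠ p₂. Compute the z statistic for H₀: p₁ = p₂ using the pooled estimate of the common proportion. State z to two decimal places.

p̂₁ = 1443/1956 ≈ 0.7377, p̂₂ = 600/797 ≈ 0.7528.
Pooled p̂ = (1443+600)/(1956+797) = 2043/2753 = 0.7421.
SE = √(p̂(1−p̂)(1/n₁+1/n₂)) = √(0.7421·0.2579·0.00176595) = √(0.000337982) = 0.0184.
z = (0.7377 − 0.7528)/0.0184 = -0.0151/0.0184 = -0.82.

z = -0.82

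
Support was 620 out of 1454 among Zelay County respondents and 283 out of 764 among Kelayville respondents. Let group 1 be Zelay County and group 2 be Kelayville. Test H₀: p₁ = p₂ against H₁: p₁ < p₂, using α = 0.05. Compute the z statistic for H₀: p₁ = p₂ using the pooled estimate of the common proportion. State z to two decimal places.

p̂₁ = 620/1454 ≈ 0.4264, p̂₂ = 283/764 ≈ 0.3704.
Pooled p̂ = (620+283)/(1454+764) = 903/2218 = 0.4071.
SE = √(0.241374 × 0.00199666) = 0.0220.
z = (0.4264 − 0.3704)/0.0220 = 0.0560/0.0220 = 2.55.
p-value = P(Z < 2.550) ≈ 0.9946, so at α = 0.05 we fail to reject H₀.

z = 2.55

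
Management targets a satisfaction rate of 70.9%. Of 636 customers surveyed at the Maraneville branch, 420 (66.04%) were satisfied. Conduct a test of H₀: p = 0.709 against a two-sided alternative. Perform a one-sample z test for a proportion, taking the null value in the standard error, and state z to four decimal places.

z = -2.6996

p̂ = 420/636 ≈ 0.660377.
Standard error under H₀: √(0.709×0.291/636) = 0.018011.
z = (0.660377 − 0.709)/0.018011 = -0.048623/0.018011 = -2.6996.
p-value = 2·P(Z > 2.700) ≈ 0.0069.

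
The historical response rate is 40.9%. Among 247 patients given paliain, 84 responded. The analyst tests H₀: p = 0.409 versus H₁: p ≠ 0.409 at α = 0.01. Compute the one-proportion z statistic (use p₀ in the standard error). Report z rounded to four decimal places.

z = -2.2031

p̂ = 84/247 ≈ 0.340081.
SE = √(p₀(1−p₀)/n) = √(0.24172/247) = 0.031283.
z = (0.340081 − 0.409)/0.031283 = -0.068919/0.031283 = -2.2031.
p-value = 2·P(Z > 2.203) ≈ 0.0276. With α = 0.01, fail to reject H₀.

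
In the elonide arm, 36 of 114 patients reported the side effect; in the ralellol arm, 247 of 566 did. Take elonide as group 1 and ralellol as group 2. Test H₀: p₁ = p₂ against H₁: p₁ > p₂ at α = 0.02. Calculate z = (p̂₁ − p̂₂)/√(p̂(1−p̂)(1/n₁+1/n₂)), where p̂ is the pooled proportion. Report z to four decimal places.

p̂₁ = 36/114 ≈ 0.315789, p̂₂ = 247/566 ≈ 0.436396.
Pooled p̂ = (36+247)/(114+566) = 283/680 = 0.416176.
SE = √(p̂(1−p̂)(1/n₁+1/n₂)) = √(0.416176·0.583824·0.0105387) = √(0.00256063) = 0.050603.
z = (0.315789 − 0.436396)/0.050603 = -0.120607/0.050603 = -2.3834.
p-value = P(Z > -2.383) ≈ 0.9914. With α = 0.02, fail to reject H₀.

z = -2.3834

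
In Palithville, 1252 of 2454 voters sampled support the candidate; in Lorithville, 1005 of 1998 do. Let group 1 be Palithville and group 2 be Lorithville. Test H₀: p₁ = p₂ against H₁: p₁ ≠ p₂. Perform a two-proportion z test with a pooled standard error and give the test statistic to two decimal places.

p̂₁ = 1252/2454 ≈ 0.5102, p̂₂ = 1005/1998 ≈ 0.5030.
Pooled p̂ = (1252+1005)/(2454+1998) = 2257/4452 = 0.5070.
SE = √(0.249952 × 0.000907998) = 0.0151.
z = (0.5102 − 0.5030)/0.0151 = 0.0072/0.0151 = 0.48.

z = 0.48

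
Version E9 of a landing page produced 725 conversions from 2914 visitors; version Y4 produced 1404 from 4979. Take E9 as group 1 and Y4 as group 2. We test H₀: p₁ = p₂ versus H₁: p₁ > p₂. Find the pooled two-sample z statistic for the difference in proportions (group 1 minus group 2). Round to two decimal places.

z = -3.21

p̂₁ = 725/2914 ≈ 0.24880, p̂₂ = 1404/4979 ≈ 0.28198.
Pooled p̂ = (725+1404)/(2914+4979) = 2129/7893 = 0.26973.
SE = √(p̂(1−p̂)(1/n₁+1/n₂)) = √(0.26973·0.73027·0.000544014) = √(0.000107158) = 0.01035.
z = (0.24880 − 0.28198)/0.01035 = -0.03318/0.01035 = -3.21.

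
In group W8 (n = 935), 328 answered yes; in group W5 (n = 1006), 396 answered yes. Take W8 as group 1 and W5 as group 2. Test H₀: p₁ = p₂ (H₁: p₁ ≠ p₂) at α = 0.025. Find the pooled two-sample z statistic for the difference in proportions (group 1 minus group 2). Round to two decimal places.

p̂₁ = 328/935 = 0.3508, p̂₂ = 396/1006 = 0.3936.
Pooled p̂ = (328+396)/(935+1006) = 724/1941 = 0.3730.
SE = √(p̂(1−p̂)(1/n₁+1/n₂)) = √(0.3730·0.6270·0.00206355) = √(0.000482607) = 0.0220.
z = (0.3508 − 0.3936)/0.0220 = -0.0428/0.0220 = -1.95.
p-value = 2·P(Z > 1.950) ≈ 0.0512, so at α = 0.025 we fail to reject H₀.

z = -1.95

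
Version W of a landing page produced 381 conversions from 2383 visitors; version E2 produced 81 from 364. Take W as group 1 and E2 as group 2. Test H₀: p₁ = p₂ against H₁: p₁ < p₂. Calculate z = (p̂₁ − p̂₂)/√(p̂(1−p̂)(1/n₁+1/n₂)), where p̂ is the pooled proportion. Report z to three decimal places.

z = -2.976

p̂₁ = 381/2383 ≈ 0.15988, p̂₂ = 81/364 ≈ 0.22253.
Pooled p̂ = (381+81)/(2383+364) = 462/2747 = 0.16818.
SE = √(0.139898 × 0.00316689) = 0.02105.
z = (0.15988 − 0.22253)/0.02105 = -0.06265/0.02105 = -2.976.
p-value = P(Z < -2.976) ≈ 0.0015.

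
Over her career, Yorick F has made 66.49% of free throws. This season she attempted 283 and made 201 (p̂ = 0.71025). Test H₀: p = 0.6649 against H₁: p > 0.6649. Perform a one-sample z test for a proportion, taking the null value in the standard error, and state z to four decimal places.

z = 1.6161

p̂ = 201/283 ≈ 0.710247.
Under H₀, SE = √(0.6649·0.3351/283) = √(0.000787307) = 0.028059.
z = (0.710247 − 0.6649)/0.028059 = 0.045347/0.028059 = 1.6161.
p-value = P(Z > 1.616) ≈ 0.0530.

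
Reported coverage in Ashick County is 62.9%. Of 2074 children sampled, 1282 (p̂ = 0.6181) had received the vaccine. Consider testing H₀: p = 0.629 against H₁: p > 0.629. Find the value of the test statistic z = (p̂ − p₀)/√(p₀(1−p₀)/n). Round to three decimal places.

p̂ = 1282/2074 = 0.61813.
SE = √(p₀(1−p₀)/n) = √(0.23336/2074) = 0.01061.
z = (0.61813 − 0.629)/0.01061 = -0.01087/0.01061 = -1.025.

z = -1.025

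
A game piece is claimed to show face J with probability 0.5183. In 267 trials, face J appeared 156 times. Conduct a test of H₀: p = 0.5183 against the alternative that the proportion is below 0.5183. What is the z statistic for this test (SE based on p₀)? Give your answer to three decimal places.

p̂ = 156/267 = 0.58427.
SE = √(p₀(1−p₀)/n) = √(0.24967/267) = 0.03058.
z = (0.58427 − 0.5183)/0.03058 = 0.06597/0.03058 = 2.157.
p-value = P(Z < 2.157) ≈ 0.9845.

z = 2.157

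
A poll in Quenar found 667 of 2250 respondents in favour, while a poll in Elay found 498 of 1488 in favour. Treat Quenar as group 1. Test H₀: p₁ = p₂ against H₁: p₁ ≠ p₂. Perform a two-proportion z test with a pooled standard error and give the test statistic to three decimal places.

z = -2.470

p̂₁ = 667/2250 = 0.29644, p̂₂ = 498/1488 = 0.33468.
Pooled p̂ = (667+498)/(2250+1488) = 1165/3738 = 0.31166.
SE = √(p̂(1−p̂)(1/n₁+1/n₂)) = √(0.31166·0.68834·0.00111649) = √(0.00023952) = 0.01548.
z = (0.29644 − 0.33468)/0.01548 = -0.03824/0.01548 = -2.470.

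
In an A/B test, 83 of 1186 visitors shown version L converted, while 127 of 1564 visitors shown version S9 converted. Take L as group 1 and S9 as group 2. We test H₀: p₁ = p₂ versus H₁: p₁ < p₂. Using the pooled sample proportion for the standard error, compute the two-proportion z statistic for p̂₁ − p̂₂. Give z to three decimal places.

z = -1.097

p̂₁ = 83/1186 ≈ 0.06998, p̂₂ = 127/1564 ≈ 0.08120.
Pooled p̂ = (83+127)/(1186+1564) = 210/2750 = 0.07636.
SE = √(p̂(1−p̂)(1/n₁+1/n₂)) = √(0.07636·0.92364·0.00148256) = √(0.000104568) = 0.01023.
z = (0.06998 − 0.08120)/0.01023 = -0.01122/0.01023 = -1.097.
p-value = P(Z < -1.097) ≈ 0.1363.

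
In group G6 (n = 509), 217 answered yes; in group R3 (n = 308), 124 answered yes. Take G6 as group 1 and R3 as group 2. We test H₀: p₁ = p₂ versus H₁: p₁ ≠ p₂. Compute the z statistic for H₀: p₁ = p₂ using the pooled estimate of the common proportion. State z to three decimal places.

p̂₁ = 217/509 ≈ 0.42633, p̂₂ = 124/308 ≈ 0.40260.
Pooled p̂ = (217+124)/(509+308) = 341/817 = 0.41738.
SE = √(0.243174 × 0.00521139) = 0.03560.
z = (0.42633 − 0.40260)/0.03560 = 0.02373/0.03560 = 0.667.

z = 0.667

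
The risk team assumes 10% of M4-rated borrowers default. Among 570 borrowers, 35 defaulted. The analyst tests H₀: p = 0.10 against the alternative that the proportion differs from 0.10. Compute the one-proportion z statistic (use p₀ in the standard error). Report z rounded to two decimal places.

z = -3.07

p̂ = 35/570 = 0.06140.
SE = √(p₀(1−p₀)/n) = √(0.09/570) = 0.01257.
z = (0.06140 − 0.1)/0.01257 = -0.03860/0.01257 = -3.07.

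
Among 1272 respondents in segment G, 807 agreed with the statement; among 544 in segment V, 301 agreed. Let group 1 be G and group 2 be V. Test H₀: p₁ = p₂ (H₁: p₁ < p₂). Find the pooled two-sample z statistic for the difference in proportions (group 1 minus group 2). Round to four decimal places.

z = 3.2469

p̂₁ = 807/1272 = 0.634434, p̂₂ = 301/544 = 0.553309.
Pooled p̂ = (807+301)/(1272+544) = 1108/1816 = 0.610132.
SE = √(p̂(1−p̂)(1/n₁+1/n₂)) = √(0.610132·0.389868·0.0026244) = √(0.000624268) = 0.024985.
z = (0.634434 − 0.553309)/0.024985 = 0.081125/0.024985 = 3.2469.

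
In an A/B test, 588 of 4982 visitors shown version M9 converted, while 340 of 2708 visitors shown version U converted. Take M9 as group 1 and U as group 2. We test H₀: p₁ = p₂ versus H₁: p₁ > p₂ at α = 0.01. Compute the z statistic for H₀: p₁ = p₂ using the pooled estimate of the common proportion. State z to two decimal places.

p̂₁ = 588/4982 ≈ 0.1180, p̂₂ = 340/2708 ≈ 0.1256.
Pooled p̂ = (588+340)/(4982+2708) = 928/7690 = 0.1207.
SE = √(0.106113 × 0.000569999) = 0.0078.
z = (0.1180 − 0.1256)/0.0078 = -0.0076/0.0078 = -0.97.
p-value = P(Z > -0.968) ≈ 0.8335, so at α = 0.01 we fail to reject H₀.

z = -0.97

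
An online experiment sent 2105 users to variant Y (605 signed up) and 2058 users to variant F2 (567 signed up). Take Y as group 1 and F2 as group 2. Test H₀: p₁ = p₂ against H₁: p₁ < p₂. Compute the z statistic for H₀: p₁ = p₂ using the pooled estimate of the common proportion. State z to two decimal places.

p̂₁ = 605/2105 ≈ 0.28741, p̂₂ = 567/2058 ≈ 0.27551.
Pooled p̂ = (605+567)/(2105+2058) = 1172/4163 = 0.28153.
SE = √(0.20227 × 0.000960968) = 0.01394.
z = (0.28741 − 0.27551)/0.01394 = 0.01190/0.01394 = 0.85.
p-value = P(Z < 0.854) ≈ 0.8033.

z = 0.85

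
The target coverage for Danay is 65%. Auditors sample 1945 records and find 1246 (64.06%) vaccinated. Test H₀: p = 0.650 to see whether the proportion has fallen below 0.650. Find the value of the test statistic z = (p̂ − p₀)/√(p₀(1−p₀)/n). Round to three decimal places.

p̂ = 1246/1945 ≈ 0.640617.
SE = √(p₀(1−p₀)/n) = √(0.2275/1945) = 0.010815.
z = (0.640617 − 0.65)/0.010815 = -0.009383/0.010815 = -0.868.

z = -0.868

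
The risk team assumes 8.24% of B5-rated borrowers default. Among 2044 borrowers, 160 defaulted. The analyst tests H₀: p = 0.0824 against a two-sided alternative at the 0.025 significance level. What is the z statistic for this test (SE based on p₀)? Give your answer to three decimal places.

p̂ = 160/2044 ≈ 0.07828.
SE = √(p₀(1−p₀)/n) = √(0.07561/2044) = 0.00608.
z = (0.07828 − 0.0824)/0.00608 = -0.00412/0.00608 = -0.678.
Two-sided p-value ≈ 2·Φ(−0.678) = 0.4979, so at α = 0.025 we fail to reject H₀.

z = -0.678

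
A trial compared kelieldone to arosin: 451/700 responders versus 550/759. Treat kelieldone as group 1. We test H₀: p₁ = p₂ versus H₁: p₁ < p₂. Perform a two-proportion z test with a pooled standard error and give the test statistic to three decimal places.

z = -3.304

p̂₁ = 451/700 ≈ 0.64429, p̂₂ = 550/759 ≈ 0.72464.
Pooled p̂ = (451+550)/(700+759) = 1001/1459 = 0.68609.
SE = √(0.215372 × 0.00274609) = 0.02432.
z = (0.64429 − 0.72464)/0.02432 = -0.08035/0.02432 = -3.304.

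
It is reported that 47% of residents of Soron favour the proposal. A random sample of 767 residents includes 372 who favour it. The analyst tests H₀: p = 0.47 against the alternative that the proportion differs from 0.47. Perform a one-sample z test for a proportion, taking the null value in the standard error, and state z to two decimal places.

z = 0.83

p̂ = 372/767 = 0.4850.
Under H₀, SE = √(0.47·0.53/767) = √(0.000324772) = 0.0180.
z = (0.4850 − 0.47)/0.0180 = 0.0150/0.0180 = 0.83.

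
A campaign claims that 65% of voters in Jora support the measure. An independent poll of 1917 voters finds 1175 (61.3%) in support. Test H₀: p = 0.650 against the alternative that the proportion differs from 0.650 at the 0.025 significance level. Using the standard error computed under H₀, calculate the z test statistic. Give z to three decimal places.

z = -3.402

p̂ = 1175/1917 = 0.612937.
SE = √(p₀(1−p₀)/n) = √(0.2275/1917) = 0.010894.
z = (0.612937 − 0.65)/0.010894 = -0.037063/0.010894 = -3.402.
Two-sided p-value ≈ 2·Φ(−3.402) = 0.0007. With α = 0.025, reject H₀.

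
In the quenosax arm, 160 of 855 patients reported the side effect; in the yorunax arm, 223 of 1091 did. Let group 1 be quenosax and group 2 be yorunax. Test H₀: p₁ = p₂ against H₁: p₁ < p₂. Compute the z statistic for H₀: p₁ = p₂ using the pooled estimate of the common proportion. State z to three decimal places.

p̂₁ = 160/855 ≈ 0.18713, p̂₂ = 223/1091 ≈ 0.20440.
Pooled p̂ = (160+223)/(855+1091) = 383/1946 = 0.19681.
SE = √(0.158078 × 0.00208618) = 0.01816.
z = (0.18713 − 0.20440)/0.01816 = -0.01727/0.01816 = -0.951.

z = -0.951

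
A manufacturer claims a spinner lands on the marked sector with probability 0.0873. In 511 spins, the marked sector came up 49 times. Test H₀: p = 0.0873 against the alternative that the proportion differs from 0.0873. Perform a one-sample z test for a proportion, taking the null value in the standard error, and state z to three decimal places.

z = 0.688

p̂ = 49/511 = 0.09589.
Standard error under H₀: √(0.0873×0.9127/511) = 0.01249.
z = (0.09589 − 0.0873)/0.01249 = 0.00859/0.01249 = 0.688.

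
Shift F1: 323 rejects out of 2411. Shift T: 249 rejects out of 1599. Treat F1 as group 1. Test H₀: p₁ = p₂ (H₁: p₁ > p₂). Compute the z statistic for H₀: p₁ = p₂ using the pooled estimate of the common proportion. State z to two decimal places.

p̂₁ = 323/2411 ≈ 0.13397, p̂₂ = 249/1599 ≈ 0.15572.
Pooled p̂ = (323+249)/(2411+1599) = 572/4010 = 0.14264.
SE = √(0.122296 × 0.00104016) = 0.01128.
z = (0.13397 − 0.15572)/0.01128 = -0.02175/0.01128 = -1.93.

z = -1.93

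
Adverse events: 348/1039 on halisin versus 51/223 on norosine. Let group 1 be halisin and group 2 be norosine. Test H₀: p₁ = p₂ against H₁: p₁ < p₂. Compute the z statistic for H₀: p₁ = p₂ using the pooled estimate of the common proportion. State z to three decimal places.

p̂₁ = 348/1039 = 0.33494, p̂₂ = 51/223 = 0.22870.
Pooled p̂ = (348+51)/(1039+223) = 399/1262 = 0.31616.
SE = √(0.216205 × 0.00544677) = 0.03432.
z = (0.33494 − 0.22870)/0.03432 = 0.10624/0.03432 = 3.096.

z = 3.096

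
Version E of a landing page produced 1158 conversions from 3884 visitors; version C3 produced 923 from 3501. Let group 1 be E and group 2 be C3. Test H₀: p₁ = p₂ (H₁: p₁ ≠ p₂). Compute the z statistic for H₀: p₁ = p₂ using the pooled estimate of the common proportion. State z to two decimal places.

z = 3.29

p̂₁ = 1158/3884 = 0.2981, p̂₂ = 923/3501 = 0.2636.
Pooled p̂ = (1158+923)/(3884+3501) = 2081/7385 = 0.2818.
SE = √(0.202383 × 0.000543099) = 0.0105.
z = (0.2981 − 0.2636)/0.0105 = 0.0345/0.0105 = 3.29.
Two-sided p-value ≈ 2·Φ(−3.291) = 0.0010.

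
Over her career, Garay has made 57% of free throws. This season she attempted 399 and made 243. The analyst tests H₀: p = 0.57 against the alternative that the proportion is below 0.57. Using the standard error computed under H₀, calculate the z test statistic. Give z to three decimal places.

z = 1.574

p̂ = 243/399 = 0.609023.
Standard error under H₀: √(0.57×0.43/399) = 0.024785.
z = (0.609023 − 0.57)/0.024785 = 0.039023/0.024785 = 1.574.
p-value = P(Z < 1.574) ≈ 0.9423.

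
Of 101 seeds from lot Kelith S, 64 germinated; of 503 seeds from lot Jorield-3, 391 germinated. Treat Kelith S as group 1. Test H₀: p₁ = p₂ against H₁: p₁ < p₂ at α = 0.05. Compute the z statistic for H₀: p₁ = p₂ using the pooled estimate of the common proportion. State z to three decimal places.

z = -3.057

p̂₁ = 64/101 ≈ 0.63366, p̂₂ = 391/503 ≈ 0.77734.
Pooled p̂ = (64+391)/(101+503) = 455/604 = 0.75331.
SE = √(p̂(1−p̂)(1/n₁+1/n₂)) = √(0.75331·0.24669·0.0118891) = √(0.00220938) = 0.04700.
z = (0.63366 − 0.77734)/0.04700 = -0.14368/0.04700 = -3.057.
p-value = P(Z < -3.057) ≈ 0.0011, so at α = 0.05 we reject H₀.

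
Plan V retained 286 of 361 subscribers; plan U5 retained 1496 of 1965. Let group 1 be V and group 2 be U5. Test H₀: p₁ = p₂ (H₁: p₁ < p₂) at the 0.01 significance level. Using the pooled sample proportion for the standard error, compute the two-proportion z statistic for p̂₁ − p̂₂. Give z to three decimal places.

p̂₁ = 286/361 ≈ 0.79224, p̂₂ = 1496/1965 ≈ 0.76132.
Pooled p̂ = (286+1496)/(361+1965) = 1782/2326 = 0.76612.
SE = √(0.179179 × 0.00327899) = 0.02424.
z = (0.79224 − 0.76132)/0.02424 = 0.03092/0.02424 = 1.276.
p-value = P(Z < 1.276) ≈ 0.8990; since p > α = 0.01, fail to reject H₀.

z = 1.276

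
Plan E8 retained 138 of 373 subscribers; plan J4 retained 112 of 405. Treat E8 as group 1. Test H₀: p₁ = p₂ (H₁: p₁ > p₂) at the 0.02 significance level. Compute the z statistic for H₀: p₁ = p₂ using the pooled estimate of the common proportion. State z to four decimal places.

p̂₁ = 138/373 ≈ 0.369973, p̂₂ = 112/405 ≈ 0.276543.
Pooled p̂ = (138+112)/(373+405) = 250/778 = 0.321337.
SE = √(p̂(1−p̂)(1/n₁+1/n₂)) = √(0.321337·0.678663·0.0051501) = √(0.00112313) = 0.033513.
z = (0.369973 − 0.276543)/0.033513 = 0.093430/0.033513 = 2.7879.
p-value = P(Z > 2.788) ≈ 0.0027, so at α = 0.02 we reject H₀.

z = 2.7879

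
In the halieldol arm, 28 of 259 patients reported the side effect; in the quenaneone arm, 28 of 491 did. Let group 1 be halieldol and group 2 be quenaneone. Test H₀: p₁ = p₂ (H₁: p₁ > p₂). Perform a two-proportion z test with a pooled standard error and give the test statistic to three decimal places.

p̂₁ = 28/259 ≈ 0.108108, p̂₂ = 28/491 ≈ 0.057026.
Pooled p̂ = (28+28)/(259+491) = 56/750 = 0.074667.
SE = √(0.0690916 × 0.00589766) = 0.020186.
z = (0.108108 − 0.057026)/0.020186 = 0.051082/0.020186 = 2.531.

z = 2.531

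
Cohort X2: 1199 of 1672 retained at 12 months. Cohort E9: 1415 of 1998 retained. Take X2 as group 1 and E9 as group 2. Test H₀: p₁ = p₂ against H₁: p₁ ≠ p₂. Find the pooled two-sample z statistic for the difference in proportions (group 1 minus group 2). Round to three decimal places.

p̂₁ = 1199/1672 ≈ 0.71711, p̂₂ = 1415/1998 ≈ 0.70821.
Pooled p̂ = (1199+1415)/(1672+1998) = 2614/3670 = 0.71226.
SE = √(0.204945 × 0.00109859) = 0.01500.
z = (0.71711 − 0.70821)/0.01500 = 0.00890/0.01500 = 0.593.

z = 0.593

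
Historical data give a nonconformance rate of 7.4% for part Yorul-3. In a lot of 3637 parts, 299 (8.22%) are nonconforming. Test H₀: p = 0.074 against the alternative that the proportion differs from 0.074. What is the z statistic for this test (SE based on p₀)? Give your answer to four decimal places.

p̂ = 299/3637 ≈ 0.0822106.
Under H₀, SE = √(0.074·0.926/3637) = √(1.88408e-05) = 0.0043406.
z = (0.0822106 − 0.074)/0.0043406 = 0.0082106/0.0043406 = 1.8916.

z = 1.8916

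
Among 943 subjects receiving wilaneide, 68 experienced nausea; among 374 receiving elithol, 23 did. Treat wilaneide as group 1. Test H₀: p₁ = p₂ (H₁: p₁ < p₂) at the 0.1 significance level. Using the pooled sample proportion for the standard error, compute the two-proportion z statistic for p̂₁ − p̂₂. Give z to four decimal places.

z = 0.6848

p̂₁ = 68/943 ≈ 0.072110, p̂₂ = 23/374 ≈ 0.061497.
Pooled p̂ = (68+23)/(943+374) = 91/1317 = 0.069096.
SE = √(p̂(1−p̂)(1/n₁+1/n₂)) = √(0.069096·0.930904·0.00373424) = √(0.000240194) = 0.015498.
z = (0.072110 − 0.061497)/0.015498 = 0.010613/0.015498 = 0.6848.
p-value = P(Z < 0.685) ≈ 0.7533; since p > α = 0.1, fail to reject H₀.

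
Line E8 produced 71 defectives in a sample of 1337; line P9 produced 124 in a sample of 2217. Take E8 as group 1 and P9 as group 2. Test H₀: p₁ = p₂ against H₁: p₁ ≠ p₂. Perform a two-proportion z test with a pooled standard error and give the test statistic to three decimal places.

z = -0.359

p̂₁ = 71/1337 ≈ 0.05310, p̂₂ = 124/2217 ≈ 0.05593.
Pooled p̂ = (71+124)/(1337+2217) = 195/3554 = 0.05487.
SE = √(0.0518573 × 0.001199) = 0.00789.
z = (0.05310 − 0.05593)/0.00789 = -0.00283/0.00789 = -0.359.
Two-sided p-value ≈ 2·Φ(−0.359) = 0.7199.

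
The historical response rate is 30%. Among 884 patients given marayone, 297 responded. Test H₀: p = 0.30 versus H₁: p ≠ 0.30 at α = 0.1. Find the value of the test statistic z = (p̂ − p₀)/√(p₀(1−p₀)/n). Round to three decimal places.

p̂ = 297/884 ≈ 0.33597.
Under H₀, SE = √(0.3·0.7/884) = √(0.000237557) = 0.01541.
z = (0.33597 − 0.3)/0.01541 = 0.03597/0.01541 = 2.334.
p-value = 2·P(Z > 2.334) ≈ 0.0196. With α = 0.1, reject H₀.

z = 2.334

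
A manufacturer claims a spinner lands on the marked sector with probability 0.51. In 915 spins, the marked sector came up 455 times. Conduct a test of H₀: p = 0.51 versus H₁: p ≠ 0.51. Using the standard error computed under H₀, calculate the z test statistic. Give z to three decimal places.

p̂ = 455/915 = 0.49727.
Standard error under H₀: √(0.51×0.49/915) = 0.01653.
z = (0.49727 − 0.51)/0.01653 = -0.01273/0.01653 = -0.770.
p-value = 2·P(Z > 0.770) ≈ 0.4410.

z = -0.770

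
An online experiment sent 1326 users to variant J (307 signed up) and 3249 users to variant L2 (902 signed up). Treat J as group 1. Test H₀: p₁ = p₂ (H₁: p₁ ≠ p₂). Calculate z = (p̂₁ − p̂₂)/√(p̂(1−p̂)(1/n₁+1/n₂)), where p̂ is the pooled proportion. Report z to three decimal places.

z = -3.208

p̂₁ = 307/1326 = 0.23152, p̂₂ = 902/3249 = 0.27762.
Pooled p̂ = (307+902)/(1326+3249) = 1209/4575 = 0.26426.
SE = √(0.194428 × 0.00106193) = 0.01437.
z = (0.23152 − 0.27762)/0.01437 = -0.04610/0.01437 = -3.208.
Two-sided p-value ≈ 2·Φ(−3.208) = 0.0013.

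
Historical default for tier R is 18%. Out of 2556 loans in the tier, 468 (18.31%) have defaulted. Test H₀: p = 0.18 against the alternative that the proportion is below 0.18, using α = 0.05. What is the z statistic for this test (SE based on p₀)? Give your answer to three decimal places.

z = 0.408

p̂ = 468/2556 ≈ 0.18310.
SE = √(p₀(1−p₀)/n) = √(0.1476/2556) = 0.00760.
z = (0.18310 − 0.18)/0.00760 = 0.00310/0.00760 = 0.408.
p-value = P(Z < 0.408) ≈ 0.6583. With α = 0.05, fail to reject H₀.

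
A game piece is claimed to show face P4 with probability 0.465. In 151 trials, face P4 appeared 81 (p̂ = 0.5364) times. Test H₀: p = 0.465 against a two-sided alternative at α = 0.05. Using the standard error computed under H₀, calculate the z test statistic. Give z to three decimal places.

p̂ = 81/151 ≈ 0.53642.
Standard error under H₀: √(0.465×0.535/151) = 0.04059.
z = (0.53642 − 0.465)/0.04059 = 0.07142/0.04059 = 1.760.
p-value = 2·P(Z > 1.760) ≈ 0.0785, so at α = 0.05 we fail to reject H₀.

z = 1.760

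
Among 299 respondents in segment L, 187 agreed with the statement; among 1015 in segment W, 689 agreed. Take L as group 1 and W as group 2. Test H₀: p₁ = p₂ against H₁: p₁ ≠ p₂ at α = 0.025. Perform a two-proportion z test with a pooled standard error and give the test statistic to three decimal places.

p̂₁ = 187/299 ≈ 0.625418, p̂₂ = 689/1015 ≈ 0.678818.
Pooled p̂ = (187+689)/(299+1015) = 876/1314 = 0.666667.
SE = √(p̂(1−p̂)(1/n₁+1/n₂)) = √(0.666667·0.333333·0.0043297) = √(0.000962156) = 0.031019.
z = (0.625418 − 0.678818)/0.031019 = -0.053400/0.031019 = -1.722.
Two-sided p-value ≈ 2·Φ(−1.722) = 0.0852. With α = 0.025, fail to reject H₀.

z = -1.722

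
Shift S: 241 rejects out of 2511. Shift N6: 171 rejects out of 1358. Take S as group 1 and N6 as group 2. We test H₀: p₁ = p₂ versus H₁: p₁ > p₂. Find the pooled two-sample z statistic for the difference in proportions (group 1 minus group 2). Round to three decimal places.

p̂₁ = 241/2511 = 0.09598, p̂₂ = 171/1358 = 0.12592.
Pooled p̂ = (241+171)/(2511+1358) = 412/3869 = 0.10649.
SE = √(p̂(1−p̂)(1/n₁+1/n₂)) = √(0.10649·0.89351·0.00113462) = √(0.000107957) = 0.01039.
z = (0.09598 − 0.12592)/0.01039 = -0.02994/0.01039 = -2.882.

z = -2.882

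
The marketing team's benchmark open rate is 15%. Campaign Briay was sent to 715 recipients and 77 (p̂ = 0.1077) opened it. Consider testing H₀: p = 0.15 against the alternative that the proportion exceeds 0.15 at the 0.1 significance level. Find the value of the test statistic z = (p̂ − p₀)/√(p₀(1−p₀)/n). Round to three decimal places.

p̂ = 77/715 ≈ 0.107692.
SE = √(p₀(1−p₀)/n) = √(0.1275/715) = 0.013354.
z = (0.107692 − 0.15)/0.013354 = -0.042308/0.013354 = -3.168.
p-value = P(Z > -3.168) ≈ 0.9992, so at α = 0.1 we fail to reject H₀.

z = -3.168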